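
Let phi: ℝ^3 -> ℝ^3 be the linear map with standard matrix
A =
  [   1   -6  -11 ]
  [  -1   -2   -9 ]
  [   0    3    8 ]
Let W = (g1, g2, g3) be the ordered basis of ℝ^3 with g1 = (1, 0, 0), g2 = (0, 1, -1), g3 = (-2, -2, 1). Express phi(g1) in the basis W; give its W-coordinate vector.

Compute phi(g1) = A g1 = (1, -1, 0) in standard coordinates.
Then write this in W-coordinates: solve for y in y_1 g1 + ... + y_3 g3 = (1, -1, 0).
This gives y = (3, 1, 1), which is column 1 of [phi]_W.

(3, 1, 1)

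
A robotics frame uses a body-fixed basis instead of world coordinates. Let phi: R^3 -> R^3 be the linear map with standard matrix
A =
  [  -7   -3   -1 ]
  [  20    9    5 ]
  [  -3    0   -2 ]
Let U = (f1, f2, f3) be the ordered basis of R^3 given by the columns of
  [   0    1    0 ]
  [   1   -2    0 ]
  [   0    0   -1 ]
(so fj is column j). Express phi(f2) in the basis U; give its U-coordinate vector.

[0, -1, 3]

Column 2 of [phi]_U is the U-coordinate vector of phi(f2).
In standard coordinates phi(f2) = A f2 = [-1, 2, -3].
Converting to U: [-1, 2, -3] = 0·f1 - f2 + 3f3, so the coordinate vector is [0, -1, 3].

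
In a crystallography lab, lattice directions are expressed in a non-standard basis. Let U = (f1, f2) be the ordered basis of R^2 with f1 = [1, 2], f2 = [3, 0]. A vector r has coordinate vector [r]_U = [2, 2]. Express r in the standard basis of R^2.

r = M [r]_U, where M has columns f1, f2.
Carrying out the matrix-vector product, r = [8, 4].

[8, 4]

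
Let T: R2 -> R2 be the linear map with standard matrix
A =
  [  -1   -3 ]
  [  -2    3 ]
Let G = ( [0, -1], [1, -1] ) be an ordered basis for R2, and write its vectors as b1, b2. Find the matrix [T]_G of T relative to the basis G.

[[0, 3], [3, 2]]

The j-th column of [T]_G is [T(bj)]_G.
T(b1) = A b1 = [3, -3] = 0·b1 + 3b2, so column 1 is [0, 3].
Repeating for b2 and assembling the columns gives [[0, 3], [3, 2]].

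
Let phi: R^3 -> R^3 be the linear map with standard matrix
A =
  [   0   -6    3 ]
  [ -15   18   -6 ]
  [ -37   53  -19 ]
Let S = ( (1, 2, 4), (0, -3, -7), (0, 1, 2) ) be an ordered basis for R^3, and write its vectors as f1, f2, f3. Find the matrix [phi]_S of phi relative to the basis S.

[[0, -3, 0], [1, 2, -3], [0, 0, -3]]

The j-th column of [phi]_S is [phi(fj)]_S.
phi(f1) = A f1 = (0, -3, -7) = 0·f1 + f2 + 0·f3, so column 1 is (0, 1, 0).
Repeating for f2, f3 and assembling the columns gives [[0, -3, 0], [1, 2, -3], [0, 0, -3]].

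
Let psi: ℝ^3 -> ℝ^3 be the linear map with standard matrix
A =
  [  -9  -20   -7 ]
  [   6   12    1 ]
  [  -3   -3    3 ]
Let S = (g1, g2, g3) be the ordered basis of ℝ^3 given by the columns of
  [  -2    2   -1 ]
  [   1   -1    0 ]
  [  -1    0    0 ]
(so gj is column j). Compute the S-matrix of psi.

The j-th column of [psi]_S is [psi(gj)]_S.
psi(g1) = A g1 = (5, -1, 0) = 0·g1 + g2 - 3g3, so column 1 is (0, 1, -3).
Repeating for g2, g3 and assembling the columns gives [[0, 3, -3], [1, 3, 3], [-3, -2, 3]].

[[0, 3, -3], [1, 3, 3], [-3, -2, 3]]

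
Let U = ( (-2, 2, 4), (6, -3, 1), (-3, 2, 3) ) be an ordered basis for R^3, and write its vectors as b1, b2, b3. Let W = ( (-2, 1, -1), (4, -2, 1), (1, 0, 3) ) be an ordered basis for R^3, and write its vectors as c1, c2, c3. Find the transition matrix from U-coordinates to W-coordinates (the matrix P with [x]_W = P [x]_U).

Let M have columns bj and N have columns cj. Then for every x, N [x]_W = x = M [x]_U, so P = N^(-1) M.
Since det N = -1, N^(-1) has integer entries; multiplying gives P = [[2, 1, -2], [0, 2, -2], [2, 0, 1]].

[[2, 1, -2], [0, 2, -2], [2, 0, 1]]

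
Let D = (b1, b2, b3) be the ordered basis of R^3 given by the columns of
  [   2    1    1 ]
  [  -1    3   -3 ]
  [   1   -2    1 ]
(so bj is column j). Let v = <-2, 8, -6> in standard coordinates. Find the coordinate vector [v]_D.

<-2, 2, 0>

Write v = c_1 b1 + ... + c_3 b3 and solve for the c_i.
Row-reducing the augmented matrix [M | v] gives c = (-2, 2, 0).
Check: -2b1 + 2b2 + 0·b3 = <-2, 8, -6>.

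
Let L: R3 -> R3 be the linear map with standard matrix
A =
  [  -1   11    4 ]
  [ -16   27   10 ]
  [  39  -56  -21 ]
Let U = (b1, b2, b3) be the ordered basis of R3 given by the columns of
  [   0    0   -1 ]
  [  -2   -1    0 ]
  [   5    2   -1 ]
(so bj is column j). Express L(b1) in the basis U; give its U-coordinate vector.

Column 1 of [L]_U is the U-coordinate vector of L(b1).
In standard coordinates L(b1) = A b1 = <-2, -4, 7>.
Converting to U: <-2, -4, 7> = b1 + 2b2 + 2b3, so the coordinate vector is <1, 2, 2>.

<1, 2, 2>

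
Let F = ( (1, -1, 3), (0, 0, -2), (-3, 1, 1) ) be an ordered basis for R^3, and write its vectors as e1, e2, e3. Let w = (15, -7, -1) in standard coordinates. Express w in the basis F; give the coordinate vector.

[w]_F is the unique c with M c = w, where M has columns e1, ..., e3.
Solving this 3x3 system gives c = (3, 3, -4).
Check: 3e1 + 3e2 - 4e3 = (15, -7, -1).

(3, 3, -4)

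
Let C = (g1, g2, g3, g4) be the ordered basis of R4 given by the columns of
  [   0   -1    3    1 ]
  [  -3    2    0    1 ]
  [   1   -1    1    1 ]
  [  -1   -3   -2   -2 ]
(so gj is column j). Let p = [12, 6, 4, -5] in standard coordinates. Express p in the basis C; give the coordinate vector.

We seek scalars with c_1 g1 + ... + c_4 g4 = p; equivalently solve M c = p where the columns of M are g1, ..., g4.
Solving this 4x4 system gives c = (-2, -1, 3, 2).
Check: -2g1 - g2 + 3g3 + 2g4 = [12, 6, 4, -5].

[-2, -1, 3, 2]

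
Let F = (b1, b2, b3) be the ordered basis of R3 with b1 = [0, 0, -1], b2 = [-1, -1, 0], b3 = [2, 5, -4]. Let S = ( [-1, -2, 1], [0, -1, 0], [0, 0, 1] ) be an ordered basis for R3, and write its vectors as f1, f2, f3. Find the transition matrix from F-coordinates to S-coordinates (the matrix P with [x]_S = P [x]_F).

Take x = bj: its F-coordinates are the j-th standard unit vector, so P e_j — column j of P — equals [bj]_S.
b1 = 0·f1 + 0·f2 - f3, giving column 1 = [0, 0, -1]; repeating for each j gives P = [[0, 1, -2], [0, -1, -1], [-1, -1, -2]].

[[0, 1, -2], [0, -1, -1], [-1, -1, -2]]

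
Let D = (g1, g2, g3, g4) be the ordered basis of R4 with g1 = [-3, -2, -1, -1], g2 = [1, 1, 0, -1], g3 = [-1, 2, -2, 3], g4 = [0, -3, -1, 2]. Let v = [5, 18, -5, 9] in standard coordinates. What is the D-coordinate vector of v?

We seek scalars with c_1 g1 + ... + c_4 g4 = v; equivalently solve M c = v where the columns of M are g1, ..., g4.
Gaussian elimination on [M | v] yields c = (-2, 3, 4, -1).
Check: -2g1 + 3g2 + 4g3 - g4 = [5, 18, -5, 9].

[-2, 3, 4, -1]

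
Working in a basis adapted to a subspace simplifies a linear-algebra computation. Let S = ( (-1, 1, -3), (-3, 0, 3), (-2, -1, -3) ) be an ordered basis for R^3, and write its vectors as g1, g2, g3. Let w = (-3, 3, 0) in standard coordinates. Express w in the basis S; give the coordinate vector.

(2, 1, -1)

[w]_S is the unique c with M c = w, where M has columns g1, ..., g3.
Gaussian elimination on [M | w] yields c = (2, 1, -1).
Check: 2g1 + g2 - g3 = (-3, 3, 0).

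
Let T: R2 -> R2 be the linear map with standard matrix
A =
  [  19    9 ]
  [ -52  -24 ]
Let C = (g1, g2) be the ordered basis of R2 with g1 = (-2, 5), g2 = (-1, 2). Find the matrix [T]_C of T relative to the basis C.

With P the matrix whose columns are g1, g2, [T]_C = P^(-1) A P.
Column by column: T(g1) = A g1 = (7, -16); its C-coordinates (-2, -3) give column 1.
Continuing for each basis vector yields [T]_C = [[-2, 2], [-3, -3]].

[[-2, 2], [-3, -3]]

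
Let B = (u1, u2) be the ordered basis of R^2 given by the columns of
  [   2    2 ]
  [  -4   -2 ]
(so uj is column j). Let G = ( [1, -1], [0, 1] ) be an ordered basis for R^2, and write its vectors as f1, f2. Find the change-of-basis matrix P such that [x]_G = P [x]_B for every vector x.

[[2, 2], [-2, 0]]

Let M have columns uj and N have columns fj. Then for every x, N [x]_G = x = M [x]_B, so P = N^(-1) M.
Since det N = 1, N^(-1) has integer entries; multiplying gives P = [[2, 2], [-2, 0]].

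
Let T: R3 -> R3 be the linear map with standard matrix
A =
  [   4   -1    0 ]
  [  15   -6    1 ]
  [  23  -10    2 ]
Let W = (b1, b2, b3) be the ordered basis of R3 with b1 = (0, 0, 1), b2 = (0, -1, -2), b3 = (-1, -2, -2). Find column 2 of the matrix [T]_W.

(0, -2, -1)

Column 2 of [T]_W is the W-coordinate vector of T(b2).
In standard coordinates T(b2) = A b2 = (1, 4, 6).
Converting to W: (1, 4, 6) = 0·b1 - 2b2 - b3, so the coordinate vector is (0, -2, -1).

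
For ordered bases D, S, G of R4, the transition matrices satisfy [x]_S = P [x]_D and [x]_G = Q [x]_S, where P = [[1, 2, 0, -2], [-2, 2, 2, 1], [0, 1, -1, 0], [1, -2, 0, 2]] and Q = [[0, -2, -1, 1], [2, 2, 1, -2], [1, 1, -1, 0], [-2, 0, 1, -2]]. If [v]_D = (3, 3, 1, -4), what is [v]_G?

Apply P to get S-coordinates (17, -2, 2, -11), then Q to get G-coordinates.
The result is [v]_G = (-9, 54, 13, -10).

(-9, 54, 13, -10)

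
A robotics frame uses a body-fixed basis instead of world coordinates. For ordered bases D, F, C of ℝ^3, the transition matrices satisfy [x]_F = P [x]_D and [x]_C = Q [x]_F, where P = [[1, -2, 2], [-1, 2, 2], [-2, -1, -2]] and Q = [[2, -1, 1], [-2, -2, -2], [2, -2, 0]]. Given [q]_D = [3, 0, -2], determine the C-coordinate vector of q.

[3, 20, 12]

First [q]_F = P [q]_D = [-1, -7, -2].
Then [q]_C = Q [q]_F = [3, 20, 12].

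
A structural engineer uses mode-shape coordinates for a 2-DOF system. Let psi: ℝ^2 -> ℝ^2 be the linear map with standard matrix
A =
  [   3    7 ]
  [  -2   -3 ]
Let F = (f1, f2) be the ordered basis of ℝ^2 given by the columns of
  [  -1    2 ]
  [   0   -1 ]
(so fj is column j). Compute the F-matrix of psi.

[[-1, 3], [-2, 1]]

Let P have columns f1, f2. Then [psi]_F = P^(-1) A P.
Here det P = 1, so P^(-1) is integer; computing A P first and then P^(-1)(A P) gives [[-1, 3], [-2, 1]].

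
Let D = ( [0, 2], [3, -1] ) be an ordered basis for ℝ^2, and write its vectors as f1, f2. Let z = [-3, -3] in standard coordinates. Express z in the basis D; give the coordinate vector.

Write z = c_1 f1 + c_2 f2 and solve for the c_i.
System: 0c_1 + 3c_2 = -3, 2c_1 - c_2 = -3; solving gives c_1 = -2, c_2 = -1.
Check: -2f1 - f2 = [-3, -3].

[-2, -1]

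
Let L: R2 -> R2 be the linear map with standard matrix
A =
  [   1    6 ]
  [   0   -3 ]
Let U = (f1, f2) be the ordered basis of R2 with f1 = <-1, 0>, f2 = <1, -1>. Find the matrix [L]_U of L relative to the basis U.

With P the matrix whose columns are f1, f2, [L]_U = P^(-1) A P.
Column by column: L(f1) = A f1 = <-1, 0>; its U-coordinates <1, 0> give column 1.
Continuing for each basis vector yields [L]_U = [[1, 2], [0, -3]].

[[1, 2], [0, -3]]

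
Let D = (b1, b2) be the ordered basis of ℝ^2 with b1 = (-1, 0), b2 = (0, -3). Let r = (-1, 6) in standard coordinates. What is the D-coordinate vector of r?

(1, -2)

Write r = c_1 b1 + c_2 b2 and solve for the c_i.
System: -c_1 + 0c_2 = -1, 0c_1 - 3c_2 = 6; solving gives c_1 = 1, c_2 = -2.
Check: b1 - 2b2 = (-1, 6).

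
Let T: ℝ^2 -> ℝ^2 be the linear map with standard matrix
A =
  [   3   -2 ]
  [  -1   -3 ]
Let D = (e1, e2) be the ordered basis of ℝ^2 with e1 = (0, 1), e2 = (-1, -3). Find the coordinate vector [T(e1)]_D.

Column 1 of [T]_D is the D-coordinate vector of T(e1).
In standard coordinates T(e1) = A e1 = (-2, -3).
Converting to D: (-2, -3) = 3e1 + 2e2, so the coordinate vector is (3, 2).

(3, 2)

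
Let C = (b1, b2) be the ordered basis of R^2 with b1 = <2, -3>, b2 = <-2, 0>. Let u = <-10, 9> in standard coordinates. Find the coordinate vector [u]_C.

We seek scalars with c_1 b1 + c_2 b2 = u; equivalently solve M c = u where the columns of M are b1, b2.
System: 2c_1 - 2c_2 = -10, -3c_1 + 0c_2 = 9; solving gives c_1 = -3, c_2 = 2.
Check: -3b1 + 2b2 = <-10, 9>.

<-3, 2>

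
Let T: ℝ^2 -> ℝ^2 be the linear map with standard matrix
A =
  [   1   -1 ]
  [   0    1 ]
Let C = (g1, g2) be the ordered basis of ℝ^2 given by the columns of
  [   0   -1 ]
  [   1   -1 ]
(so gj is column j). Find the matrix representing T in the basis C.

[[2, -1], [1, 0]]

Let P have columns g1, g2. Then [T]_C = P^(-1) A P.
Here det P = 1, so P^(-1) is integer; computing A P first and then P^(-1)(A P) gives [[2, -1], [1, 0]].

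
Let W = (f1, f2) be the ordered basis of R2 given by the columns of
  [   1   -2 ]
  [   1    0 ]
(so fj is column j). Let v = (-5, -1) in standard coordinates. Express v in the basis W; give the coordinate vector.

(-1, 2)

We seek scalars with c_1 f1 + c_2 f2 = v; equivalently solve M c = v where the columns of M are f1, f2.
System: c_1 - 2c_2 = -5, c_1 + 0c_2 = -1; solving gives c_1 = -1, c_2 = 2.
Check: -f1 + 2f2 = (-5, -1).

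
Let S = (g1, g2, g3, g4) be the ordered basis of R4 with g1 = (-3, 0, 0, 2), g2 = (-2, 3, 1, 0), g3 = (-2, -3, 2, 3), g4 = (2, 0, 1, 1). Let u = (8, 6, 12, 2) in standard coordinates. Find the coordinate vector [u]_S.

Write u = c_1 g1 + ... + c_4 g4 and solve for the c_i.
Row-reducing the augmented matrix [M | u] gives c = (-4, 4, 2, 4).
Check: -4g1 + 4g2 + 2g3 + 4g4 = (8, 6, 12, 2).

(-4, 4, 2, 4)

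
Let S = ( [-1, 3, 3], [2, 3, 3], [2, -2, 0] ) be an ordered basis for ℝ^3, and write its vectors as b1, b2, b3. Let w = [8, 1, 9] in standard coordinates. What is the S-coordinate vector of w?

[2, 1, 4]

[w]_S is the unique c with M c = w, where M has columns b1, ..., b3.
Row-reducing the augmented matrix [M | w] gives c = (2, 1, 4).
Check: 2b1 + b2 + 4b3 = [8, 1, 9].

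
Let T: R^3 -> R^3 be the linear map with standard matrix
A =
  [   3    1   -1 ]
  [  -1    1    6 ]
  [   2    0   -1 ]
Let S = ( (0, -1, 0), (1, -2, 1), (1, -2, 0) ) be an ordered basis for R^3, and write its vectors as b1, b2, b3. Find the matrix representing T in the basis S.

Let P have columns b1, ..., b3. Then [T]_S = P^(-1) A P.
Here det P = -1, so P^(-1) is integer; computing A P first and then P^(-1)(A P) gives [[3, -3, 1], [0, 1, 2], [-1, -1, -1]].

[[3, -3, 1], [0, 1, 2], [-1, -1, -1]]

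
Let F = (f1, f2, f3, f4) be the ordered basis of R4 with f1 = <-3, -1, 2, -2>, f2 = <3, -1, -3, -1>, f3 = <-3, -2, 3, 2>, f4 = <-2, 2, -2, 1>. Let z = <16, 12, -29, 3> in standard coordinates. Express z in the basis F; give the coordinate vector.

<-3, 3, -2, 4>

We seek scalars with c_1 f1 + ... + c_4 f4 = z; equivalently solve M c = z where the columns of M are f1, ..., f4.
Gaussian elimination on [M | z] yields c = (-3, 3, -2, 4).
Check: -3f1 + 3f2 - 2f3 + 4f4 = <16, 12, -29, 3>.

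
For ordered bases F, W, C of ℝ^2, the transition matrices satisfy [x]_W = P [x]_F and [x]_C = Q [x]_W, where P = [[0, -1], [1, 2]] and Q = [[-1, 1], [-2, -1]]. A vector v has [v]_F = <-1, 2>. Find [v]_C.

<5, 1>

Apply P to get W-coordinates <-2, 3>, then Q to get C-coordinates.
The result is [v]_C = <5, 1>.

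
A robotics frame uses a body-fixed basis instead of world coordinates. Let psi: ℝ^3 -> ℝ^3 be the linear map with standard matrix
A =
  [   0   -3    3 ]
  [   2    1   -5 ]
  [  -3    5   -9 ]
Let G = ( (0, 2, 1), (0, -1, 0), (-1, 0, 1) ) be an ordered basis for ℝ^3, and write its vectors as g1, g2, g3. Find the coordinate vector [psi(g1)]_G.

(-2, -1, 3)

Compute psi(g1) = A g1 = (-3, -3, 1) in standard coordinates.
Then write this in G-coordinates: solve for y in y_1 g1 + ... + y_3 g3 = (-3, -3, 1).
This gives y = (-2, -1, 3), which is column 1 of [psi]_G.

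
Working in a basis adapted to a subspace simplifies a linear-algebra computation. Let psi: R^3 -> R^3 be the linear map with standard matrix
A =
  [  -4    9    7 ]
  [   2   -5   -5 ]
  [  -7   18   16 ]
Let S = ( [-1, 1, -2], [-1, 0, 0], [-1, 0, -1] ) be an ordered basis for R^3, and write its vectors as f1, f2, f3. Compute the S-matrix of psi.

The j-th column of [psi]_S is [psi(fj)]_S.
psi(f1) = A f1 = [-1, 3, -7] = 3f1 - 3f2 + f3, so column 1 is [3, -3, 1].
Repeating for f2, f3 and assembling the columns gives [[3, -2, 3], [-3, 1, -3], [1, -3, 3]].

[[3, -2, 3], [-3, 1, -3], [1, -3, 3]]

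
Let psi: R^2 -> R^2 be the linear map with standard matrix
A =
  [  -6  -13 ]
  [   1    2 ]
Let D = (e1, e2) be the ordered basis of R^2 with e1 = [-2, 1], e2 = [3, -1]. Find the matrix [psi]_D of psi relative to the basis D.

[[-1, -2], [-1, -3]]

The j-th column of [psi]_D is [psi(ej)]_D.
psi(e1) = A e1 = [-1, 0] = -e1 - e2, so column 1 is [-1, -1].
Repeating for e2 and assembling the columns gives [[-1, -2], [-1, -3]].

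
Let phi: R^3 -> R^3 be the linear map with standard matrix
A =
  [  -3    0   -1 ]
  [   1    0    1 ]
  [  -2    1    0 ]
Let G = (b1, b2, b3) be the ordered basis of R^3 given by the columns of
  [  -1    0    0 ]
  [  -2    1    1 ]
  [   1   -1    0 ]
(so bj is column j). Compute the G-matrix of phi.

Let P have columns b1, ..., b3. Then [phi]_G = P^(-1) A P.
Here det P = -1, so P^(-1) is integer; computing A P first and then P^(-1)(A P) gives [[-2, -1, 0], [-2, -2, -1], [-2, -1, 1]].

[[-2, -1, 0], [-2, -2, -1], [-2, -1, 1]]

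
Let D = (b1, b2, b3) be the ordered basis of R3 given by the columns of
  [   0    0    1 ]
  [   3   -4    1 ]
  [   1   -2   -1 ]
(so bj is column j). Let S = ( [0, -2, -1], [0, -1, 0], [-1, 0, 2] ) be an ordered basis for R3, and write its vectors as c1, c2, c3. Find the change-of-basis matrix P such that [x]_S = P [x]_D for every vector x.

[[-1, 2, -1], [-1, 0, 1], [0, 0, -1]]

Let M have columns bj and N have columns cj. Then for every x, N [x]_S = x = M [x]_D, so P = N^(-1) M.
Since det N = 1, N^(-1) has integer entries; multiplying gives P = [[-1, 2, -1], [-1, 0, 1], [0, 0, -1]].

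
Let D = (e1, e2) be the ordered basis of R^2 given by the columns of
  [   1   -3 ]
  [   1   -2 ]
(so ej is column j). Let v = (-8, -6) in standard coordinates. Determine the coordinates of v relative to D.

(-2, 2)

Write v = c_1 e1 + c_2 e2 and solve for the c_i.
System: c_1 - 3c_2 = -8, c_1 - 2c_2 = -6; solving gives c_1 = -2, c_2 = 2.
Check: -2e1 + 2e2 = (-8, -6).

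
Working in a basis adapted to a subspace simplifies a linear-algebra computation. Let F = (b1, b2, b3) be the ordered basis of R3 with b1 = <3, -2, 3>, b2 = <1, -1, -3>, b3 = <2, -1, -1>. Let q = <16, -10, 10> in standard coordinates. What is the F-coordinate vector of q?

<4, 0, 2>

We seek scalars with c_1 b1 + ... + c_3 b3 = q; equivalently solve M c = q where the columns of M are b1, ..., b3.
Gaussian elimination on [M | q] yields c = (4, 0, 2).
Check: 4b1 + 0·b2 + 2b3 = <16, -10, 10>.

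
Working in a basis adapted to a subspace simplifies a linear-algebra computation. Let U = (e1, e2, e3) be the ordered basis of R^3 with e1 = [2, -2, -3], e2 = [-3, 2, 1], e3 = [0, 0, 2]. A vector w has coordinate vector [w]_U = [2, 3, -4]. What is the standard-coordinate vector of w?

[-5, 2, -11]

The coordinates say w = 2e1 + 3e2 - 4e3; adding the scaled basis vectors gives [-5, 2, -11].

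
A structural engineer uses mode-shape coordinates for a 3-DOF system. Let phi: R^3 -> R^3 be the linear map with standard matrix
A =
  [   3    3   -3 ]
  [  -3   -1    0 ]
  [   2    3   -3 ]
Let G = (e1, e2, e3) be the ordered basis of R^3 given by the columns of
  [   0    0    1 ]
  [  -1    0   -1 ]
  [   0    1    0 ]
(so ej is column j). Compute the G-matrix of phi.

[[2, 3, 2], [-3, -3, -1], [-3, -3, 0]]

The j-th column of [phi]_G is [phi(ej)]_G.
phi(e1) = A e1 = (-3, 1, -3) = 2e1 - 3e2 - 3e3, so column 1 is (2, -3, -3).
Repeating for e2, e3 and assembling the columns gives [[2, 3, 2], [-3, -3, -1], [-3, -3, 0]].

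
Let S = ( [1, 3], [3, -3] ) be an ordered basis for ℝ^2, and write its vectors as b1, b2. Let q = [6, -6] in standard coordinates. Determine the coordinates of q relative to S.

[0, 2]

[q]_S is the unique c with M c = q, where M has columns b1, b2.
System: c_1 + 3c_2 = 6, 3c_1 - 3c_2 = -6; solving gives c_1 = 0, c_2 = 2.
Check: 0·b1 + 2b2 = [6, -6].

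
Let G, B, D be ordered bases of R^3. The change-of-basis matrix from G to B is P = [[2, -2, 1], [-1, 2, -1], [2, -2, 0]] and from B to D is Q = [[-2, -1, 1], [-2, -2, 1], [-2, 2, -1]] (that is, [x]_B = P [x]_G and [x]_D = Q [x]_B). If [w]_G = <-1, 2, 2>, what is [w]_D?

First [w]_B = P [w]_G = <-4, 3, -6>.
Then [w]_D = Q [w]_B = <-1, -4, 20>.

<-1, -4, 20>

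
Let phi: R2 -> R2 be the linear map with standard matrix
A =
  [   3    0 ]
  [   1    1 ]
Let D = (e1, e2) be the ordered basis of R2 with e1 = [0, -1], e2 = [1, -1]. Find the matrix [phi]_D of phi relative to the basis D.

[[1, -3], [0, 3]]

With P the matrix whose columns are e1, e2, [phi]_D = P^(-1) A P.
Column by column: phi(e1) = A e1 = [0, -1]; its D-coordinates [1, 0] give column 1.
Continuing for each basis vector yields [phi]_D = [[1, -3], [0, 3]].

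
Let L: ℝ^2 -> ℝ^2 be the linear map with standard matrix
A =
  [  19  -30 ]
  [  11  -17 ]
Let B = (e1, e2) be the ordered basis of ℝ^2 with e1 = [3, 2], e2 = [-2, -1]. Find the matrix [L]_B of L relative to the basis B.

[[1, -2], [3, 1]]

With P the matrix whose columns are e1, e2, [L]_B = P^(-1) A P.
Column by column: L(e1) = A e1 = [-3, -1]; its B-coordinates [1, 3] give column 1.
Continuing for each basis vector yields [L]_B = [[1, -2], [3, 1]].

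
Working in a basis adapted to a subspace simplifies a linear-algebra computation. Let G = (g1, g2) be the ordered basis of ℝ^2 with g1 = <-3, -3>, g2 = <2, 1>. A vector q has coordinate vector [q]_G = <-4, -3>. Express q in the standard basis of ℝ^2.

<6, 9>

q = M [q]_G, where M has columns g1, g2.
Carrying out the matrix-vector product, q = <6, 9>.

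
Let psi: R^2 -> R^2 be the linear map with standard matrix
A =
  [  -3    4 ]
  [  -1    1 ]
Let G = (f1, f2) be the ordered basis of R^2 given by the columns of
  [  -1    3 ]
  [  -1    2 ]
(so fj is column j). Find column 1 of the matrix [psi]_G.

<-2, -1>

Compute psi(f1) = A f1 = <-1, 0> in standard coordinates.
Then write this in G-coordinates: solve for y in y_1 f1 + y_2 f2 = <-1, 0>.
This gives y = <-2, -1>, which is column 1 of [psi]_G.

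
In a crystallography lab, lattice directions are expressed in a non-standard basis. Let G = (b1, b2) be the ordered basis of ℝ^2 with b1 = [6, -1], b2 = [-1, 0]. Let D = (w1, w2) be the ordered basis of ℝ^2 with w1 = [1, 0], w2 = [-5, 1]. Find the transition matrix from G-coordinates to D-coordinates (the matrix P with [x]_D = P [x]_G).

[[1, -1], [-1, 0]]

Column j of P is [bj]_D, since P maps G-coordinates to D-coordinates.
Expressing b1 in D: b1 = w1 - w2, so column 1 of P is [1, -1].
Doing the same for each bj gives P = [[1, -1], [-1, 0]].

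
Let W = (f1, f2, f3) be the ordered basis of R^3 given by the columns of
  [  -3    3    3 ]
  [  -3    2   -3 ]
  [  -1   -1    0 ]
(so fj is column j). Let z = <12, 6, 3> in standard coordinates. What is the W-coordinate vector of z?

We seek scalars with c_1 f1 + ... + c_3 f3 = z; equivalently solve M c = z where the columns of M are f1, ..., f3.
Row-reducing the augmented matrix [M | z] gives c = (-3, 0, 1).
Check: -3f1 + 0·f2 + f3 = <12, 6, 3>.

<-3, 0, 1>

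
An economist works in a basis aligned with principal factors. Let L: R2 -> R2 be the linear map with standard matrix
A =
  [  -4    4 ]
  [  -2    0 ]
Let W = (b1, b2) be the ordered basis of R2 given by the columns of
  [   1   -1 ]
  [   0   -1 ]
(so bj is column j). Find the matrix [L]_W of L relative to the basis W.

[[-2, -2], [2, -2]]

The j-th column of [L]_W is [L(bj)]_W.
L(b1) = A b1 = <-4, -2> = -2b1 + 2b2, so column 1 is <-2, 2>.
Repeating for b2 and assembling the columns gives [[-2, -2], [2, -2]].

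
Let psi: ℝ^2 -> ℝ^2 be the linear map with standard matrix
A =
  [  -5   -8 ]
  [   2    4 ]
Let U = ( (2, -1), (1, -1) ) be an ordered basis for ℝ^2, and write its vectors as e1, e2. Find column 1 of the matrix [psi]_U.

Compute psi(e1) = A e1 = (-2, 0) in standard coordinates.
Then write this in U-coordinates: solve for y in y_1 e1 + y_2 e2 = (-2, 0).
This gives y = (-2, 2), which is column 1 of [psi]_U.

(-2, 2)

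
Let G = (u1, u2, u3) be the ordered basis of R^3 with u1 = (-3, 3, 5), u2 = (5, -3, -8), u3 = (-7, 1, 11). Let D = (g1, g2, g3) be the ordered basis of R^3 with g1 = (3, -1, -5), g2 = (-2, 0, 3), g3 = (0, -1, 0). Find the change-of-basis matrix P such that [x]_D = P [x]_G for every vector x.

[[-1, 1, -1], [0, -1, 2], [-2, 2, 0]]

Column j of P is [uj]_D, since P maps G-coordinates to D-coordinates.
Expressing u1 in D: u1 = -g1 + 0·g2 - 2g3, so column 1 of P is (-1, 0, -2).
Doing the same for each uj gives P = [[-1, 1, -1], [0, -1, 2], [-2, 2, 0]].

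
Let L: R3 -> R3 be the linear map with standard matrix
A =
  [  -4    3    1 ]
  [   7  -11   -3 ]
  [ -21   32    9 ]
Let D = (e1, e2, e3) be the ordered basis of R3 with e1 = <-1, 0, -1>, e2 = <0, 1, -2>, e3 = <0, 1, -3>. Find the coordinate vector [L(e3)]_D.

<0, -1, -1>

Compute L(e3) = A e3 = <0, -2, 5> in standard coordinates.
Then write this in D-coordinates: solve for y in y_1 e1 + ... + y_3 e3 = <0, -2, 5>.
This gives y = <0, -1, -1>, which is column 3 of [L]_D.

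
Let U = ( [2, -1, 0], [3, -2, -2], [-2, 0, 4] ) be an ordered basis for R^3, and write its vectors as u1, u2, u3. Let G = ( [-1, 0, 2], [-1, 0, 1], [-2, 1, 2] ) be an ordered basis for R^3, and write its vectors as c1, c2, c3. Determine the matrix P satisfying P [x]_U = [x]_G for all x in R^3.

[[2, 1, 2], [-2, 0, 0], [-1, -2, 0]]

Let M have columns uj and N have columns cj. Then for every x, N [x]_G = x = M [x]_U, so P = N^(-1) M.
Since det N = -1, N^(-1) has integer entries; multiplying gives P = [[2, 1, 2], [-2, 0, 0], [-1, -2, 0]].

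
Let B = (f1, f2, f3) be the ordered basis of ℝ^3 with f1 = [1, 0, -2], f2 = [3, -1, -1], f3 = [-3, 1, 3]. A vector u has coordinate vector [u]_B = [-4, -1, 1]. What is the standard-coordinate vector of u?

By definition u = -4f1 - f2 + f3.
Summing componentwise gives [-10, 2, 12].

[-10, 2, 12]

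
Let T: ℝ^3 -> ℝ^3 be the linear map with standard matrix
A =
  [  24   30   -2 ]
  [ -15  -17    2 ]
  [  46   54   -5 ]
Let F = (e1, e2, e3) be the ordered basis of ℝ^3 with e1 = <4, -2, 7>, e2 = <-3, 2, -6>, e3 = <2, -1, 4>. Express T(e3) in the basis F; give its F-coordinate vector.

<2, 0, 1>

Column 3 of [T]_F is the F-coordinate vector of T(e3).
In standard coordinates T(e3) = A e3 = <10, -5, 18>.
Converting to F: <10, -5, 18> = 2e1 + 0·e2 + e3, so the coordinate vector is <2, 0, 1>.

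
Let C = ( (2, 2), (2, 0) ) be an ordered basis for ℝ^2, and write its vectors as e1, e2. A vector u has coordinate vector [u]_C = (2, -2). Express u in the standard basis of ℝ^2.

By definition u = 2e1 - 2e2.
Summing componentwise gives (0, 4).

(0, 4)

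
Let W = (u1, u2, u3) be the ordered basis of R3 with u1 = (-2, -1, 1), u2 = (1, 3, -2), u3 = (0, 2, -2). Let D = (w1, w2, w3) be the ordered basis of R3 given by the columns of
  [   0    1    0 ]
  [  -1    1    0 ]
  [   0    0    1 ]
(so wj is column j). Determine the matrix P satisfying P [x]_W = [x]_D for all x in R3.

Take x = uj: its W-coordinates are the j-th standard unit vector, so P e_j — column j of P — equals [uj]_D.
u1 = -w1 - 2w2 + w3, giving column 1 = (-1, -2, 1); repeating for each j gives P = [[-1, -2, -2], [-2, 1, 0], [1, -2, -2]].

[[-1, -2, -2], [-2, 1, 0], [1, -2, -2]]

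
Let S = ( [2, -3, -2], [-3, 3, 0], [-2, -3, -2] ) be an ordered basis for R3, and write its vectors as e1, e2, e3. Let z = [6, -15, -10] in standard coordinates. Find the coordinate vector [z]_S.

Write z = c_1 e1 + ... + c_3 e3 and solve for the c_i.
Solving this 3x3 system gives c = (4, 0, 1).
Check: 4e1 + 0·e2 + e3 = [6, -15, -10].

[4, 0, 1]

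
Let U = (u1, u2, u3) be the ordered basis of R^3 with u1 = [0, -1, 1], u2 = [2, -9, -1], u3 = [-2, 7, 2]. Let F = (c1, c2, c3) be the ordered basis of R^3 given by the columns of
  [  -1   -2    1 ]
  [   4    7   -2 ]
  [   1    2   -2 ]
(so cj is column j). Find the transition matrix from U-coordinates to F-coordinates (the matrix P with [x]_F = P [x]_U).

Take x = uj: its U-coordinates are the j-th standard unit vector, so P e_j — column j of P — equals [uj]_F.
u1 = c1 - c2 - c3, giving column 1 = [1, -1, -1]; repeating for each j gives P = [[1, -1, 0], [-1, -1, 1], [-1, -1, 0]].

[[1, -1, 0], [-1, -1, 1], [-1, -1, 0]]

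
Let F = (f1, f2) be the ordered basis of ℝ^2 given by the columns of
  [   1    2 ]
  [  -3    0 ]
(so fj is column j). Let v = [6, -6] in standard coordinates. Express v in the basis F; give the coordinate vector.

We seek scalars with c_1 f1 + c_2 f2 = v; equivalently solve M c = v where the columns of M are f1, f2.
System: c_1 + 2c_2 = 6, -3c_1 + 0c_2 = -6; solving gives c_1 = 2, c_2 = 2.
Check: 2f1 + 2f2 = [6, -6].

[2, 2]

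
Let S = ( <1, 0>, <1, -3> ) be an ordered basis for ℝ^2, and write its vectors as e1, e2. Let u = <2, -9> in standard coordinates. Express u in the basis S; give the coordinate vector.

<-1, 3>

We seek scalars with c_1 e1 + c_2 e2 = u; equivalently solve M c = u where the columns of M are e1, e2.
System: c_1 + c_2 = 2, 0c_1 - 3c_2 = -9; solving gives c_1 = -1, c_2 = 3.
Check: -e1 + 3e2 = <2, -9>.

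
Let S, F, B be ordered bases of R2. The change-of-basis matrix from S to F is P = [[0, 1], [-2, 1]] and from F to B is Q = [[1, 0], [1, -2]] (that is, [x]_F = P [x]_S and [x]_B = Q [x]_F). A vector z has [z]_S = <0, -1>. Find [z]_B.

First [z]_F = P [z]_S = <-1, -1>.
Then [z]_B = Q [z]_F = <-1, 1>.

<-1, 1>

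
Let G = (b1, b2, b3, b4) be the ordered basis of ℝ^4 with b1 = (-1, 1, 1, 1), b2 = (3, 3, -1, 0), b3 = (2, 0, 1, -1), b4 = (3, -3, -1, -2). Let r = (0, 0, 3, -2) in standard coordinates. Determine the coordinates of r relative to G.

(-3, -1, 3, -2)

We seek scalars with c_1 b1 + ... + c_4 b4 = r; equivalently solve M c = r where the columns of M are b1, ..., b4.
Solving this 4x4 system gives c = (-3, -1, 3, -2).
Check: -3b1 - b2 + 3b3 - 2b4 = (0, 0, 3, -2).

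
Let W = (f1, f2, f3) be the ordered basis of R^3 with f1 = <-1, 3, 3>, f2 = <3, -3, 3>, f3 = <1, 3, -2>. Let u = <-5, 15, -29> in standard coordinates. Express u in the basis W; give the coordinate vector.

We seek scalars with c_1 f1 + ... + c_3 f3 = u; equivalently solve M c = u where the columns of M are f1, ..., f3.
Gaussian elimination on [M | u] yields c = (-3, -4, 4).
Check: -3f1 - 4f2 + 4f3 = <-5, 15, -29>.

<-3, -4, 4>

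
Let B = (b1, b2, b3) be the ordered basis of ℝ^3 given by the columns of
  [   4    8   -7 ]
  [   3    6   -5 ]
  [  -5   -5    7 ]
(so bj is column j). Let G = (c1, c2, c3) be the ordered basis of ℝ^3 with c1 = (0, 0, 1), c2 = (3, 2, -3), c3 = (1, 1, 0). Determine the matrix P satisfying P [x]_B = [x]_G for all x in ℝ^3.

[[-2, 1, 1], [1, 2, -2], [1, 2, -1]]

Column j of P is [bj]_G, since P maps B-coordinates to G-coordinates.
Expressing b1 in G: b1 = -2c1 + c2 + c3, so column 1 of P is (-2, 1, 1).
Doing the same for each bj gives P = [[-2, 1, 1], [1, 2, -2], [1, 2, -1]].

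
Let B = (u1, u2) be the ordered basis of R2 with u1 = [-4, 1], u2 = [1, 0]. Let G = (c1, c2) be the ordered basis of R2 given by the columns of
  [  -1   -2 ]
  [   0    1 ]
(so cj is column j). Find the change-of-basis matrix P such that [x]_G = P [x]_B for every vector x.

[[2, -1], [1, 0]]

Let M have columns uj and N have columns cj. Then for every x, N [x]_G = x = M [x]_B, so P = N^(-1) M.
Since det N = -1, N^(-1) has integer entries; multiplying gives P = [[2, -1], [1, 0]].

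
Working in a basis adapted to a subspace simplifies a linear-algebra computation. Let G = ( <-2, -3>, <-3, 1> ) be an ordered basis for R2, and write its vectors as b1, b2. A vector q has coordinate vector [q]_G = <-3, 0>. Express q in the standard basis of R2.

By definition q = -3b1 + 0·b2.
Summing componentwise gives <6, 9>.

<6, 9>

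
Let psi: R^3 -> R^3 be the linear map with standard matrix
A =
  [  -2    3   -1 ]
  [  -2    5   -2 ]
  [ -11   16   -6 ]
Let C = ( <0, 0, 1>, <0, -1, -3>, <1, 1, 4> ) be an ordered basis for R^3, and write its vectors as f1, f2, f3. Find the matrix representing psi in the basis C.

Let P have columns f1, ..., f3. Then [psi]_C = P^(-1) A P.
Here det P = 1, so P^(-1) is integer; computing A P first and then P^(-1)(A P) gives [[1, -1, -1], [1, -1, 2], [-1, 0, -3]].

[[1, -1, -1], [1, -1, 2], [-1, 0, -3]]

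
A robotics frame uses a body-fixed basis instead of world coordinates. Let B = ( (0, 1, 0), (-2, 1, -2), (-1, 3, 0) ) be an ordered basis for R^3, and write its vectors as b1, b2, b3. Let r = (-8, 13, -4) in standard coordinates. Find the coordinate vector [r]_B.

[r]_B is the unique c with M c = r, where M has columns b1, ..., b3.
Row-reducing the augmented matrix [M | r] gives c = (-1, 2, 4).
Check: -b1 + 2b2 + 4b3 = (-8, 13, -4).

(-1, 2, 4)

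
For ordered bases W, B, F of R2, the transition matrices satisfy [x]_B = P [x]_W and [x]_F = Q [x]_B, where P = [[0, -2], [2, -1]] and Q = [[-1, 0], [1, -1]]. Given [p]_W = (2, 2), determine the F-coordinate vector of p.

Apply P to get B-coordinates (-4, 2), then Q to get F-coordinates.
The result is [p]_F = (4, -6).

(4, -6)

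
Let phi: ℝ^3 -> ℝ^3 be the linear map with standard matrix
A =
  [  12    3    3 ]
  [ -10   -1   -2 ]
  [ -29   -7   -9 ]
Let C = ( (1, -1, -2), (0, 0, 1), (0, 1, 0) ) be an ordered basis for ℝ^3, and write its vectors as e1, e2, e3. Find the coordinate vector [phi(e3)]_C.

Column 3 of [phi]_C is the C-coordinate vector of phi(e3).
In standard coordinates phi(e3) = A e3 = (3, -1, -7).
Converting to C: (3, -1, -7) = 3e1 - e2 + 2e3, so the coordinate vector is (3, -1, 2).

(3, -1, 2)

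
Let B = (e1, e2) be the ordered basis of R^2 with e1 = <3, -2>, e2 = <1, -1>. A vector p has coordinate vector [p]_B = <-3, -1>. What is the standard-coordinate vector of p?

<-10, 7>

By definition p = -3e1 - e2.
Summing componentwise gives <-10, 7>.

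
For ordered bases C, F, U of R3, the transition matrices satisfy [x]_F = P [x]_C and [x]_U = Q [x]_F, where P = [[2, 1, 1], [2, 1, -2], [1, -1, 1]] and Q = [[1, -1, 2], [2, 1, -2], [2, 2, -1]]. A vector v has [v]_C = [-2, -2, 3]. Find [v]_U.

Apply P to get F-coordinates [-3, -12, 3], then Q to get U-coordinates.
The result is [v]_U = [15, -24, -33].

[15, -24, -33]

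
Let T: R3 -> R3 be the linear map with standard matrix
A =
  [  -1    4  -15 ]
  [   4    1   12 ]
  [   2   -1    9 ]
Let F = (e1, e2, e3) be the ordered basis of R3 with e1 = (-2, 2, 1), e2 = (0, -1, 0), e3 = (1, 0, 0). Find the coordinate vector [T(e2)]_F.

(1, 3, -2)

Compute T(e2) = A e2 = (-4, -1, 1) in standard coordinates.
Then write this in F-coordinates: solve for y in y_1 e1 + ... + y_3 e3 = (-4, -1, 1).
This gives y = (1, 3, -2), which is column 2 of [T]_F.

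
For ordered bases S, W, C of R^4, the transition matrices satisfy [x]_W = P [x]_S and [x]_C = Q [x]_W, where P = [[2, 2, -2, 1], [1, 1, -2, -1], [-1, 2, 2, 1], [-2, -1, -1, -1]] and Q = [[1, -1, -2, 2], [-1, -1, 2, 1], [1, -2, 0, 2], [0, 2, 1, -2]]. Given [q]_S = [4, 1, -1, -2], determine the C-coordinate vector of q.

Apply P to get W-coordinates [10, 9, -6, -6], then Q to get C-coordinates.
The result is [q]_C = [1, -37, -20, 24].

[1, -37, -20, 24]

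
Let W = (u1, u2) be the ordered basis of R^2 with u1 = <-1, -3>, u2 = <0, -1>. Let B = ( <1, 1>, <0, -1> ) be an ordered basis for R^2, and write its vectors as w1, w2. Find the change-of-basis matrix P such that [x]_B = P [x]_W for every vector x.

Column j of P is [uj]_B, since P maps W-coordinates to B-coordinates.
Expressing u1 in B: u1 = -w1 + 2w2, so column 1 of P is <-1, 2>.
Doing the same for each uj gives P = [[-1, 0], [2, 1]].

[[-1, 0], [2, 1]]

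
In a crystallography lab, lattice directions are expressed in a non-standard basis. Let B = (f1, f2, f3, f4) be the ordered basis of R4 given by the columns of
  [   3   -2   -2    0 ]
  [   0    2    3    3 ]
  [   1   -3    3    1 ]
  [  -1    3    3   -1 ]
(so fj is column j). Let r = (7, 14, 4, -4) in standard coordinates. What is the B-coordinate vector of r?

(3, 1, 0, 4)

[r]_B is the unique c with M c = r, where M has columns f1, ..., f4.
Gaussian elimination on [M | r] yields c = (3, 1, 0, 4).
Check: 3f1 + f2 + 0·f3 + 4f4 = (7, 14, 4, -4).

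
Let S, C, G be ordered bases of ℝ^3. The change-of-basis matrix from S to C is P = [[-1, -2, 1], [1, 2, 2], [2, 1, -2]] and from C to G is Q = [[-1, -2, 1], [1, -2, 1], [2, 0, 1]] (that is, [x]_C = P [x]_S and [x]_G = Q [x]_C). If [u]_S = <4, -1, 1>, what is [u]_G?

<-2, -4, 3>

Apply P to get C-coordinates <-1, 4, 5>, then Q to get G-coordinates.
The result is [u]_G = <-2, -4, 3>.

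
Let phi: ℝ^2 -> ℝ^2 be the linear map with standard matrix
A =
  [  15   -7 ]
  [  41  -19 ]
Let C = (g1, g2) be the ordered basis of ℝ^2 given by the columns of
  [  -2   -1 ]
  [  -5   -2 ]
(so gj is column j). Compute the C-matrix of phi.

[[-3, 1], [1, -1]]

With P the matrix whose columns are g1, g2, [phi]_C = P^(-1) A P.
Column by column: phi(g1) = A g1 = <5, 13>; its C-coordinates <-3, 1> give column 1.
Continuing for each basis vector yields [phi]_C = [[-3, 1], [1, -1]].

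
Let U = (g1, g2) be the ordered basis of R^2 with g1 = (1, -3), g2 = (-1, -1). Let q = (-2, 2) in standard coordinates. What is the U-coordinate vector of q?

(-1, 1)

We seek scalars with c_1 g1 + c_2 g2 = q; equivalently solve M c = q where the columns of M are g1, g2.
System: c_1 - c_2 = -2, -3c_1 - c_2 = 2; solving gives c_1 = -1, c_2 = 1.
Check: -g1 + g2 = (-2, 2).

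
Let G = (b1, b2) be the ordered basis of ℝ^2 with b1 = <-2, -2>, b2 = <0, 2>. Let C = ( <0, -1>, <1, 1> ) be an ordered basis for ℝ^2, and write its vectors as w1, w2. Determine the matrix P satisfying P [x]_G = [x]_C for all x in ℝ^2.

Column j of P is [bj]_C, since P maps G-coordinates to C-coordinates.
Expressing b1 in C: b1 = 0·w1 - 2w2, so column 1 of P is <0, -2>.
Doing the same for each bj gives P = [[0, -2], [-2, 0]].

[[0, -2], [-2, 0]]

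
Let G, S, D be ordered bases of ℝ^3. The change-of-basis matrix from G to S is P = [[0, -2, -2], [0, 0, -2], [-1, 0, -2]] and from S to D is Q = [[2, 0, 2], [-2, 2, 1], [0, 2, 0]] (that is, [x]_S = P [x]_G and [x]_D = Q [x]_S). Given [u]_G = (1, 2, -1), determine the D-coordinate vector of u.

(-2, 9, 4)

Apply P to get S-coordinates (-2, 2, 1), then Q to get D-coordinates.
The result is [u]_D = (-2, 9, 4).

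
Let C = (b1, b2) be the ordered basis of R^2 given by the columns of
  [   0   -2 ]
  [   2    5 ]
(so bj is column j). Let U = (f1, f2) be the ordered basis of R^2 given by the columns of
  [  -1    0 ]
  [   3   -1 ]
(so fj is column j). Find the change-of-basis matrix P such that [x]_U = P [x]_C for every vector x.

Column j of P is [bj]_U, since P maps C-coordinates to U-coordinates.
Expressing b1 in U: b1 = 0·f1 - 2f2, so column 1 of P is (0, -2).
Doing the same for each bj gives P = [[0, 2], [-2, 1]].

[[0, 2], [-2, 1]]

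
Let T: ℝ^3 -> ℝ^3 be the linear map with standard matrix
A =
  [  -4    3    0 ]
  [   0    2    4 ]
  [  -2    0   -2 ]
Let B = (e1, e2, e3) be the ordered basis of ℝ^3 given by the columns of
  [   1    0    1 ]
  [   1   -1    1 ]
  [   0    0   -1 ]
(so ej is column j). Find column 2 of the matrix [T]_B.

[-3, -1, 0]

Column 2 of [T]_B is the B-coordinate vector of T(e2).
In standard coordinates T(e2) = A e2 = [-3, -2, 0].
Converting to B: [-3, -2, 0] = -3e1 - e2 + 0·e3, so the coordinate vector is [-3, -1, 0].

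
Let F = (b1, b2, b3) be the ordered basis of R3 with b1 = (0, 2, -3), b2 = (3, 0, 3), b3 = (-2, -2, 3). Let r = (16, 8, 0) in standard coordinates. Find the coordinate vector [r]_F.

(2, 4, -2)

We seek scalars with c_1 b1 + ... + c_3 b3 = r; equivalently solve M c = r where the columns of M are b1, ..., b3.
Solving this 3x3 system gives c = (2, 4, -2).
Check: 2b1 + 4b2 - 2b3 = (16, 8, 0).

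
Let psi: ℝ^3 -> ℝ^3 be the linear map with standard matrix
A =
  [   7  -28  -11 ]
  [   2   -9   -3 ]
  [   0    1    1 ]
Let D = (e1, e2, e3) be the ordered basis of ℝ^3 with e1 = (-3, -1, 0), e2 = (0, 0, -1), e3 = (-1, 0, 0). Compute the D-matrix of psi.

With P the matrix whose columns are e1, ..., e3, [psi]_D = P^(-1) A P.
Column by column: psi(e1) = A e1 = (7, 3, -1); its D-coordinates (-3, 1, 2) give column 1.
Continuing for each basis vector yields [psi]_D = [[-3, -3, 2], [1, 1, 0], [2, -2, 1]].

[[-3, -3, 2], [1, 1, 0], [2, -2, 1]]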